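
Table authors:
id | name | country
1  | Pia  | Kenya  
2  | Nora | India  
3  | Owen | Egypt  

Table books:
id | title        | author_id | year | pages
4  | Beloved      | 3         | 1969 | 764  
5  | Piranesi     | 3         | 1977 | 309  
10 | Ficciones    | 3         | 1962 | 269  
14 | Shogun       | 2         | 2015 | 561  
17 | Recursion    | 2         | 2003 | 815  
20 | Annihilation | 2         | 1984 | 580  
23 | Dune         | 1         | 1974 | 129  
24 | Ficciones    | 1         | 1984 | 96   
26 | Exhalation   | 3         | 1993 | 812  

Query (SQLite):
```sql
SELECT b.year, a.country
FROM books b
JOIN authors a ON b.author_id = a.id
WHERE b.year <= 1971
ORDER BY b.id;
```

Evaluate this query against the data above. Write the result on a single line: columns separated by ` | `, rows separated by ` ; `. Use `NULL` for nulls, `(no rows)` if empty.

1969 | Egypt ; 1962 | Egypt

Each books row matches the authors row where author_id = authors.id.
Then keep rows with b.year <= 1971.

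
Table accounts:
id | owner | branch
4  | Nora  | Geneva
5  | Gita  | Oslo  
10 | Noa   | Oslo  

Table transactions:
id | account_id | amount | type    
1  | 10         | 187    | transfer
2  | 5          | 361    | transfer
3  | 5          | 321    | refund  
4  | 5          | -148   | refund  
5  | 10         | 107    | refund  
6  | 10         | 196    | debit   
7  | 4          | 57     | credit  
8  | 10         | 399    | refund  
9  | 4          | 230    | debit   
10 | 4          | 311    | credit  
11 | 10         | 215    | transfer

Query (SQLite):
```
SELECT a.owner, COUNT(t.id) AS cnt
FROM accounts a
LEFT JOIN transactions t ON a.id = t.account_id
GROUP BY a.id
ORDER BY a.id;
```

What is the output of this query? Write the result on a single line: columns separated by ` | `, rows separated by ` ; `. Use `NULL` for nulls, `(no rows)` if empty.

LEFT JOIN keeps every accounts row; unmatched ones get NULL for transactions columns.
Group by accounts.id and compute COUNT(t.id). COUNT(col) of an all-NULL group is 0.
  4: ids {7, 9, 10} → COUNT(t.id)=3
  5: ids {2, 3, 4} → COUNT(t.id)=3
  10: ids {1, 5, 6, 8, 11} → COUNT(t.id)=5

Nora | 3 ; Gita | 3 ; Noa | 5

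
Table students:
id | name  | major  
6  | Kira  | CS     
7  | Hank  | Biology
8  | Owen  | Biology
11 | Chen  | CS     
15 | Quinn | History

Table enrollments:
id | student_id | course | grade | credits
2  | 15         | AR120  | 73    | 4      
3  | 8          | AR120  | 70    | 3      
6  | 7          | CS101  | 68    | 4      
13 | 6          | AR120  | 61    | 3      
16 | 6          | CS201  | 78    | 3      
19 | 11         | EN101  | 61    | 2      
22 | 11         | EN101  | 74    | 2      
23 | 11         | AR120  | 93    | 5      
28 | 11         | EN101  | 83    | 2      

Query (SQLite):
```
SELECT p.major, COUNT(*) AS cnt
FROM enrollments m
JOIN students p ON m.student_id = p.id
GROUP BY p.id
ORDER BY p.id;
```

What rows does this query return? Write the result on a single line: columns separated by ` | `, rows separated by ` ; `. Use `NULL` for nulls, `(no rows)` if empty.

CS | 2 ; Biology | 1 ; Biology | 1 ; CS | 4 ; History | 1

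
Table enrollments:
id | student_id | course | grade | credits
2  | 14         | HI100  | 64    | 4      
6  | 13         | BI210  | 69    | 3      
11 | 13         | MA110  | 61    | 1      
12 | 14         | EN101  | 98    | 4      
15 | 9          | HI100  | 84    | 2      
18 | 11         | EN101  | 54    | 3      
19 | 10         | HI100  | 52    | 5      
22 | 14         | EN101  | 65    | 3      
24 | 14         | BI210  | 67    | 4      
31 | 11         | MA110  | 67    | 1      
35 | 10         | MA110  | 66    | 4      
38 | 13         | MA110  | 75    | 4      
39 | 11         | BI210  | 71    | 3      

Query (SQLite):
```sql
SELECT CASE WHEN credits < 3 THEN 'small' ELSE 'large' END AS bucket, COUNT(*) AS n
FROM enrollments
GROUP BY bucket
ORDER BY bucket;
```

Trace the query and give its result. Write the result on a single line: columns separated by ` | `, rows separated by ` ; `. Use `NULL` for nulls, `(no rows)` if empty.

large | 10 ; small | 3

Bucket rows by credits < 3 → 'small' else 'large'; count each bucket.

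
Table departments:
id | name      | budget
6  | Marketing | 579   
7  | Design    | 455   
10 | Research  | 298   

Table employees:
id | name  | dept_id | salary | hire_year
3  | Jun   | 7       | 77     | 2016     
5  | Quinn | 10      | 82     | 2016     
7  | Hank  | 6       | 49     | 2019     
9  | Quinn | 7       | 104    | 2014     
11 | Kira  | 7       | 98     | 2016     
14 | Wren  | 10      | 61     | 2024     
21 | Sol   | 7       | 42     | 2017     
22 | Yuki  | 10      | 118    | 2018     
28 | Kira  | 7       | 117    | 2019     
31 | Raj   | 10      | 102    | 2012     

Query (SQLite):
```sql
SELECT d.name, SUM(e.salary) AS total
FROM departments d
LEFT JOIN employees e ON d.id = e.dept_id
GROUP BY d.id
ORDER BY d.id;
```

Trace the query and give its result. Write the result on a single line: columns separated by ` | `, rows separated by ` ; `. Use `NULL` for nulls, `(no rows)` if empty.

Marketing | 49 ; Design | 438 ; Research | 363

LEFT JOIN keeps every departments row; unmatched ones get NULL for employees columns.
Group by departments.id and compute SUM(e.salary). SUM over an all-NULL group is NULL.
  6: ids {7} → SUM(e.salary)=49
  7: ids {3, 9, 11, 21, 28} → SUM(e.salary)=438
  10: ids {5, 14, 22, 31} → SUM(e.salary)=363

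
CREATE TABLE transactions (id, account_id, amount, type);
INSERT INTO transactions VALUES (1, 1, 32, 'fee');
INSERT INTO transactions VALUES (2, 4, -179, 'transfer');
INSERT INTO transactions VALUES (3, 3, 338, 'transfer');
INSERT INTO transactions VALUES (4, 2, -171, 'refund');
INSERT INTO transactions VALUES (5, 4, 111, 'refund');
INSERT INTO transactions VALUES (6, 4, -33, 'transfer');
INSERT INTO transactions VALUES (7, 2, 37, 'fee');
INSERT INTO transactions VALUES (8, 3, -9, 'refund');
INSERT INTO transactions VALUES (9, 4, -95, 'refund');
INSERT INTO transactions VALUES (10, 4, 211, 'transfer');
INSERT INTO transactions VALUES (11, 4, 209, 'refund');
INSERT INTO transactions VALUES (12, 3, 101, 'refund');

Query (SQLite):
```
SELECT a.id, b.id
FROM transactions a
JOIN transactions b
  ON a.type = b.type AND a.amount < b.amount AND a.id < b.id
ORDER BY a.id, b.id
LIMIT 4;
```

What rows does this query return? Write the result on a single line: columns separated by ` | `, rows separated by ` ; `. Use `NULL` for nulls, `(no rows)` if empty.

Pairs (a,b) with same type, a.amount < b.amount, a.id < b.id.
type groups: fee:{1,7} refund:{4,5,8,9,11,12} transfer:{2,3,6,10}
Ordered by (a.id, b.id); first 4.

1 | 7 ; 2 | 3 ; 2 | 6 ; 2 | 10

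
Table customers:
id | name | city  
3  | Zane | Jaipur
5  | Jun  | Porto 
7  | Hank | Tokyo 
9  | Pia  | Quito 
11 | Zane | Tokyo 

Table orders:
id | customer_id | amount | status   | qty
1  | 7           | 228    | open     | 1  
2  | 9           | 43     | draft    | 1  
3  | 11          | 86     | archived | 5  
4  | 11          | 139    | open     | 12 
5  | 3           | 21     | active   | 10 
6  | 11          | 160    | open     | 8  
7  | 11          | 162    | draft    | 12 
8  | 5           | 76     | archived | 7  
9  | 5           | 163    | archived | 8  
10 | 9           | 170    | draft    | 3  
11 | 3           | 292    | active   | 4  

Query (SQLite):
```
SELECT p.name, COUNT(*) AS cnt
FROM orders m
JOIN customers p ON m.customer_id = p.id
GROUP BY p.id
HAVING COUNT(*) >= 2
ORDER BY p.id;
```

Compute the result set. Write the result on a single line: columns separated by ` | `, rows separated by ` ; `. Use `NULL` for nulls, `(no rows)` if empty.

Join each orders row to its customers via customer_id.
Group joined rows by customers.id; compute COUNT(*) per group.
HAVING: keep groups with count ≥ 2.
  3: ids {5, 11} → COUNT(*)=2
  5: ids {8, 9} → COUNT(*)=2
  7: ids {1} → COUNT(*)=1
  9: ids {2, 10} → COUNT(*)=2
  11: ids {3, 4, 6, 7} → COUNT(*)=4

Zane | 2 ; Jun | 2 ; Pia | 2 ; Zane | 4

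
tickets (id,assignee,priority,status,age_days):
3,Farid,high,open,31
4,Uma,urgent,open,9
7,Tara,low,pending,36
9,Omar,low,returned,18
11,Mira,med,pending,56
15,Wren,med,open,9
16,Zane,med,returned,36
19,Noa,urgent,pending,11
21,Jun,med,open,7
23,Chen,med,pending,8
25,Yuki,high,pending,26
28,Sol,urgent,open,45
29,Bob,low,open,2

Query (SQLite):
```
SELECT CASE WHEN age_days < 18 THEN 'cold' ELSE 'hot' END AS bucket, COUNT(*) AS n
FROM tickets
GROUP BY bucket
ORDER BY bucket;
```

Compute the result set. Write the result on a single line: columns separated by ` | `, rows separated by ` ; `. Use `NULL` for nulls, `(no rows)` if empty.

cold | 6 ; hot | 7

Bucket rows by age_days < 18 → 'cold' else 'hot'; count each bucket.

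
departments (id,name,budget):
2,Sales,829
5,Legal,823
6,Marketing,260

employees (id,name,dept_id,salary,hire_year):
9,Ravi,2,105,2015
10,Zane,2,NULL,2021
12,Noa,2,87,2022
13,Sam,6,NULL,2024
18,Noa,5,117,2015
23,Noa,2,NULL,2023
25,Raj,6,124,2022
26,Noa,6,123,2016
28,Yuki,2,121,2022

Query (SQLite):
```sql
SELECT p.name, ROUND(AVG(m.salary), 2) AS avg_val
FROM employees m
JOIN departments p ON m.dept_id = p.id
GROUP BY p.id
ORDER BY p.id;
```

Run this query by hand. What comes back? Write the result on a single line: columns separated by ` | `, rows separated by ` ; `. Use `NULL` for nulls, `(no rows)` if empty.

Join each employees row to its departments via dept_id.
Group joined rows by departments.id; compute ROUND(AVG(m.salary), 2) per group.
  2: ids {9, 10, 12, 23, 28} → ROUND(AVG(m.salary), 2)=104.33
  5: ids {18} → ROUND(AVG(m.salary), 2)=117
  6: ids {13, 25, 26} → ROUND(AVG(m.salary), 2)=123.5

Sales | 104.33 ; Legal | 117 ; Marketing | 123.5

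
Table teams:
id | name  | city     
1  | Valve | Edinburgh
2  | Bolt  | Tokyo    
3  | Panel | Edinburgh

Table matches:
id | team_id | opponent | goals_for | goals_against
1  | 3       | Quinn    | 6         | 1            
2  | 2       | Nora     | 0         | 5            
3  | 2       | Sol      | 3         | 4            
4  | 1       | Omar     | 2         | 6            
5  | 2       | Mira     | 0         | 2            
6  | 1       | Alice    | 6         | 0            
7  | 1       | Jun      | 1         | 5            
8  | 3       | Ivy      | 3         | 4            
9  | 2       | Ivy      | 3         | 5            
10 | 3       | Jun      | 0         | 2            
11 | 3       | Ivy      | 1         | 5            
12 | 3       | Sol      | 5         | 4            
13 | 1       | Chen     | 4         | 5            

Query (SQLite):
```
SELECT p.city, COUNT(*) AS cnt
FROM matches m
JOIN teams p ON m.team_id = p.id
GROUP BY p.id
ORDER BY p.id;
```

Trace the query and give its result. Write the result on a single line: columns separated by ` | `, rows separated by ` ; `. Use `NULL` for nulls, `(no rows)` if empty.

Join each matches row to its teams via team_id.
Group joined rows by teams.id; compute COUNT(*) per group.
  1: ids {4, 6, 7, 13} → COUNT(*)=4
  2: ids {2, 3, 5, 9} → COUNT(*)=4
  3: ids {1, 8, 10, 11, 12} → COUNT(*)=5

Edinburgh | 4 ; Tokyo | 4 ; Edinburgh | 5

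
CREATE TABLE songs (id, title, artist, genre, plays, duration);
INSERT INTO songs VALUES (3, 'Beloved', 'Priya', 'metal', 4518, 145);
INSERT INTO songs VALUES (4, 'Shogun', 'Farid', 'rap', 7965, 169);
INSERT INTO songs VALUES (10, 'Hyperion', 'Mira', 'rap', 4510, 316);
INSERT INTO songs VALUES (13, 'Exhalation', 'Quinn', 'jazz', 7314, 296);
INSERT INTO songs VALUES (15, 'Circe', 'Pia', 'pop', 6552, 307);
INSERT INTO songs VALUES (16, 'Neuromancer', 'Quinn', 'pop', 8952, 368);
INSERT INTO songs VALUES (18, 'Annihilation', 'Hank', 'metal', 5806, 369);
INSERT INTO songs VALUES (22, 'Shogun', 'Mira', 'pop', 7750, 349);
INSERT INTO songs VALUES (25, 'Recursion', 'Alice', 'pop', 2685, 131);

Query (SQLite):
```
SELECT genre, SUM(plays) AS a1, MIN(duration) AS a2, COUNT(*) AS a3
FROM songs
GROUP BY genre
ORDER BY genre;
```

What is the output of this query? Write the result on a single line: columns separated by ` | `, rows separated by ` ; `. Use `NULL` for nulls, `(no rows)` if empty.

jazz | 7314 | 296 | 1 ; metal | 10324 | 145 | 2 ; pop | 25939 | 131 | 4 ; rap | 12475 | 169 | 2

Group songs by genre.
Per group compute: SUM(plays), MIN(duration), COUNT(*).
  jazz: ids {13} → SUM(plays)=7314, MIN(duration)=296, COUNT(*)=1
  metal: ids {3, 18} → SUM(plays)=10324, MIN(duration)=145, COUNT(*)=2
  pop: ids {15, 16, 22, 25} → SUM(plays)=25939, MIN(duration)=131, COUNT(*)=4
  rap: ids {4, 10} → SUM(plays)=12475, MIN(duration)=169, COUNT(*)=2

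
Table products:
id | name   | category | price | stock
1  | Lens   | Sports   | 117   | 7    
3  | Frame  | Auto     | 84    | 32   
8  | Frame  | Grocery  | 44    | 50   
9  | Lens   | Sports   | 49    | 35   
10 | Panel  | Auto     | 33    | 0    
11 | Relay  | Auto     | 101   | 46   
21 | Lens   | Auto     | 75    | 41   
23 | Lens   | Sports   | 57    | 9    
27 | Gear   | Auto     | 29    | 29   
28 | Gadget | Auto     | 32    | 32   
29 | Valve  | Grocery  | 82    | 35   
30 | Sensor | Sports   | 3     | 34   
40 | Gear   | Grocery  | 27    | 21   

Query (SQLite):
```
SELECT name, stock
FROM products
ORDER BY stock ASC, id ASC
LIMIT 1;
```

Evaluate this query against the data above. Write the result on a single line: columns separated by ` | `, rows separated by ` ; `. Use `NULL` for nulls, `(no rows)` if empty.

Sort by stock asc, tiebreak id asc: (0, id=10), (7, id=1), (9, id=23), (21, id=40) …. Take first 1.

Panel | 0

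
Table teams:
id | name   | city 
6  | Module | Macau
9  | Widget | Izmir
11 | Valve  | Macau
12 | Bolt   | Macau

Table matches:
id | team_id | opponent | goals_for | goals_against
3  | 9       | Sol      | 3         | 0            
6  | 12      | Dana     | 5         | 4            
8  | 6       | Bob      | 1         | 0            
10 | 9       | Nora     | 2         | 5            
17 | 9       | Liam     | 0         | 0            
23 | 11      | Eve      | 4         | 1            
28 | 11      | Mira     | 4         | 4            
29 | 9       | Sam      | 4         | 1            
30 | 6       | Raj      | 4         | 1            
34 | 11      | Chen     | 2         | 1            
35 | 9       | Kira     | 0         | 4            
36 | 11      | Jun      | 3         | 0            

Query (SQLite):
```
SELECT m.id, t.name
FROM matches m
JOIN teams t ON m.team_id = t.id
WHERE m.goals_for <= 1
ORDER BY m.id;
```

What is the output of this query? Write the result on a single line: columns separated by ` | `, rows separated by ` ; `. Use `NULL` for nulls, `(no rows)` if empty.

8 | Module ; 17 | Widget ; 35 | Widget

Each matches row matches the teams row where team_id = teams.id.
Then keep rows with m.goals_for <= 1.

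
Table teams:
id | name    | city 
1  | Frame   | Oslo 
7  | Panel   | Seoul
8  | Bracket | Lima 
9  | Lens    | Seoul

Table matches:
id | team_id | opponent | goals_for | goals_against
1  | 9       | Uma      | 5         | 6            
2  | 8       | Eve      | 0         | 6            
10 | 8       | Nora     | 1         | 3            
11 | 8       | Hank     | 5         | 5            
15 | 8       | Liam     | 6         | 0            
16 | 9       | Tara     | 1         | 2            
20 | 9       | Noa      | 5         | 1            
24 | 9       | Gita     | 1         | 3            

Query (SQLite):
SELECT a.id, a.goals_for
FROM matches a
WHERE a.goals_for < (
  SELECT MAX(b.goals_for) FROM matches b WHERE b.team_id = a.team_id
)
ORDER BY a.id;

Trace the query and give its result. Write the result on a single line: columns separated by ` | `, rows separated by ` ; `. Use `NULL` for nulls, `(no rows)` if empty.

2 | 0 ; 10 | 1 ; 11 | 5 ; 16 | 1 ; 24 | 1

For each matches row a, compute MAX(goals_for) over rows sharing a.team_id.
Keep row a if a.goals_for < that per-group MAX.
  team_id=8: MAX(goals_for) = 6
  team_id=9: MAX(goals_for) = 5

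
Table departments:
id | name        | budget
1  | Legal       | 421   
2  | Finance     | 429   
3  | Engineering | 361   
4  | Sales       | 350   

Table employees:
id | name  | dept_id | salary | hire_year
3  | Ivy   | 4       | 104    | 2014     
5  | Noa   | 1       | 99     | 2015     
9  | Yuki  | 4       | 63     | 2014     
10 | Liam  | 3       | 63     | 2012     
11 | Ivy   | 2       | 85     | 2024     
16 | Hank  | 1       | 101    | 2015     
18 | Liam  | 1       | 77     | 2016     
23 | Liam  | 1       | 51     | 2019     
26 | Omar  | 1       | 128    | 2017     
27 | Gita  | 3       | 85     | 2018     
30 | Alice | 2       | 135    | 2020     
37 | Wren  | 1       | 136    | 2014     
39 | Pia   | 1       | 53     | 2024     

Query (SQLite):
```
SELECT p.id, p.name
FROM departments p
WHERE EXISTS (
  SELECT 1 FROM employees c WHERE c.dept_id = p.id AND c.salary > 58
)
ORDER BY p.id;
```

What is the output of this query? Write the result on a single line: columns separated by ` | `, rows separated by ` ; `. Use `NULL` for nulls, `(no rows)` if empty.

1 | Legal ; 2 | Finance ; 3 | Engineering ; 4 | Sales

For each departments row, check whether any employees with matching dept_id has salary > 58.
Keep rows where that is true.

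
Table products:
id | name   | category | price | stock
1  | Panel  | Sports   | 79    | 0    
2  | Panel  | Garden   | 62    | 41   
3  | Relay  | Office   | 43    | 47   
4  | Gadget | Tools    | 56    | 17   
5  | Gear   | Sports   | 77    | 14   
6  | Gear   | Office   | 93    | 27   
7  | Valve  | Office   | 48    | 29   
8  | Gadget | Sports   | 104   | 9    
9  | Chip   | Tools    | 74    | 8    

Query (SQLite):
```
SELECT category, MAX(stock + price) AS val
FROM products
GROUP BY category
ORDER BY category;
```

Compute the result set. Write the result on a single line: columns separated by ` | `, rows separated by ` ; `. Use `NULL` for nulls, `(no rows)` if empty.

Garden | 103 ; Office | 120 ; Sports | 113 ; Tools | 82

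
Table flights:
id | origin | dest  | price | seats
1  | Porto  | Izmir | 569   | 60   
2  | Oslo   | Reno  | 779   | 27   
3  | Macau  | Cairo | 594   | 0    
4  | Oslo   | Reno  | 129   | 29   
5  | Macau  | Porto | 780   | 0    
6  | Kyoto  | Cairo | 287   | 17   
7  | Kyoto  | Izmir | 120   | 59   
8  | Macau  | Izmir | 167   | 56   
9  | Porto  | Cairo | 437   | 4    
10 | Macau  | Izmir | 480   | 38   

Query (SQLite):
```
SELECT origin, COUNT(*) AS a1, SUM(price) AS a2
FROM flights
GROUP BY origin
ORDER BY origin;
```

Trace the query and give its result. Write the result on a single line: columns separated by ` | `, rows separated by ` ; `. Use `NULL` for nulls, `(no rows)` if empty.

Kyoto | 2 | 407 ; Macau | 4 | 2021 ; Oslo | 2 | 908 ; Porto | 2 | 1006

Group flights by origin.
Per group compute: COUNT(*), SUM(price).
  Kyoto: ids {6, 7} → COUNT(*)=2, SUM(price)=407
  Macau: ids {3, 5, 8, 10} → COUNT(*)=4, SUM(price)=2021
  Oslo: ids {2, 4} → COUNT(*)=2, SUM(price)=908
  Porto: ids {1, 9} → COUNT(*)=2, SUM(price)=1006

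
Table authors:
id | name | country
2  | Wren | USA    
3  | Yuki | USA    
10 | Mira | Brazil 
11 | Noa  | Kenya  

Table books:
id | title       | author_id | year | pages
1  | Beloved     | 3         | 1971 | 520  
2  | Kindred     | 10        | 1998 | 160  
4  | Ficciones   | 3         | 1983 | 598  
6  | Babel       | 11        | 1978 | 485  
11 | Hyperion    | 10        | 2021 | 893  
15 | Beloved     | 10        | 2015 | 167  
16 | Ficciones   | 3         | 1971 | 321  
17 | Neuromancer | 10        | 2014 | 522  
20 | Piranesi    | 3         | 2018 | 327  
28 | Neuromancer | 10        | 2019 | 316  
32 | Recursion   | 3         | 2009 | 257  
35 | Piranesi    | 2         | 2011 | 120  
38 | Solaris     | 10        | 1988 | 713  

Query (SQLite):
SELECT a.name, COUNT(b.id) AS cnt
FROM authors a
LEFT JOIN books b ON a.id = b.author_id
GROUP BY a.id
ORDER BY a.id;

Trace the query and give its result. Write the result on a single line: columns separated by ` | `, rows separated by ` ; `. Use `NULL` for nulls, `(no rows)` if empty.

Wren | 1 ; Yuki | 5 ; Mira | 6 ; Noa | 1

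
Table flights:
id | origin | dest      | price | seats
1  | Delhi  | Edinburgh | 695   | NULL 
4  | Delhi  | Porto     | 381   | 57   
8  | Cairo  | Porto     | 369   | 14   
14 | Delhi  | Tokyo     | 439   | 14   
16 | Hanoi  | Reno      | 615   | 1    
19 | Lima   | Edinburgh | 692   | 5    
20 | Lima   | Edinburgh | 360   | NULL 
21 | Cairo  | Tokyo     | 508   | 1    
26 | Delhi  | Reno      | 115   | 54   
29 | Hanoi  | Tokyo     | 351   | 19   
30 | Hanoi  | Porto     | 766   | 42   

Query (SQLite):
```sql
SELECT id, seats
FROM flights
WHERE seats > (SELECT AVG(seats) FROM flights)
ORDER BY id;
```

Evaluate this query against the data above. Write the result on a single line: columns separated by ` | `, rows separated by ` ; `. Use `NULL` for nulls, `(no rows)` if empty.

4 | 57 ; 26 | 54 ; 30 | 42

Scalar subquery: AVG(seats) over all flights rows = 23.0.
Keep rows where seats > that value.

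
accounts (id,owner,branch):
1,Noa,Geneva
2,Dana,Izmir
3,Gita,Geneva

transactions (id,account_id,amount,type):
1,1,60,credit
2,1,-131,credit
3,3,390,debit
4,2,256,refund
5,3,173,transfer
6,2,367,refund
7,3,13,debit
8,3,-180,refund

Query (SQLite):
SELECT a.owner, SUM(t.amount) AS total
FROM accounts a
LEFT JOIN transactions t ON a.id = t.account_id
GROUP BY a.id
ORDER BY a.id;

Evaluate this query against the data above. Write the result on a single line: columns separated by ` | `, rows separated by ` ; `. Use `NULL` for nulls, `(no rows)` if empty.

Noa | -71 ; Dana | 623 ; Gita | 396

LEFT JOIN keeps every accounts row; unmatched ones get NULL for transactions columns.
Group by accounts.id and compute SUM(t.amount). SUM over an all-NULL group is NULL.
  1: ids {1, 2} → SUM(t.amount)=-71
  2: ids {4, 6} → SUM(t.amount)=623
  3: ids {3, 5, 7, 8} → SUM(t.amount)=396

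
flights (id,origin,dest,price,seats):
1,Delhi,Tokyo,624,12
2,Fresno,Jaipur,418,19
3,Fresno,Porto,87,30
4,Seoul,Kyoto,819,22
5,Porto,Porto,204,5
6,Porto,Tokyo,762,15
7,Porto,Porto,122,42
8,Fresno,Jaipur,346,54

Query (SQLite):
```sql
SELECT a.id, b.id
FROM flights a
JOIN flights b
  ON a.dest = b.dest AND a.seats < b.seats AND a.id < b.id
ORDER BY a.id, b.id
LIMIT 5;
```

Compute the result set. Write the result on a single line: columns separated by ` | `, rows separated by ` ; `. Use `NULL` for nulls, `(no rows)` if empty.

1 | 6 ; 2 | 8 ; 3 | 7 ; 5 | 7

Pairs (a,b) with same dest, a.seats < b.seats, a.id < b.id.
dest groups: Jaipur:{2,8} Kyoto:{4} Porto:{3,5,7} Tokyo:{1,6}
Ordered by (a.id, b.id); first 5.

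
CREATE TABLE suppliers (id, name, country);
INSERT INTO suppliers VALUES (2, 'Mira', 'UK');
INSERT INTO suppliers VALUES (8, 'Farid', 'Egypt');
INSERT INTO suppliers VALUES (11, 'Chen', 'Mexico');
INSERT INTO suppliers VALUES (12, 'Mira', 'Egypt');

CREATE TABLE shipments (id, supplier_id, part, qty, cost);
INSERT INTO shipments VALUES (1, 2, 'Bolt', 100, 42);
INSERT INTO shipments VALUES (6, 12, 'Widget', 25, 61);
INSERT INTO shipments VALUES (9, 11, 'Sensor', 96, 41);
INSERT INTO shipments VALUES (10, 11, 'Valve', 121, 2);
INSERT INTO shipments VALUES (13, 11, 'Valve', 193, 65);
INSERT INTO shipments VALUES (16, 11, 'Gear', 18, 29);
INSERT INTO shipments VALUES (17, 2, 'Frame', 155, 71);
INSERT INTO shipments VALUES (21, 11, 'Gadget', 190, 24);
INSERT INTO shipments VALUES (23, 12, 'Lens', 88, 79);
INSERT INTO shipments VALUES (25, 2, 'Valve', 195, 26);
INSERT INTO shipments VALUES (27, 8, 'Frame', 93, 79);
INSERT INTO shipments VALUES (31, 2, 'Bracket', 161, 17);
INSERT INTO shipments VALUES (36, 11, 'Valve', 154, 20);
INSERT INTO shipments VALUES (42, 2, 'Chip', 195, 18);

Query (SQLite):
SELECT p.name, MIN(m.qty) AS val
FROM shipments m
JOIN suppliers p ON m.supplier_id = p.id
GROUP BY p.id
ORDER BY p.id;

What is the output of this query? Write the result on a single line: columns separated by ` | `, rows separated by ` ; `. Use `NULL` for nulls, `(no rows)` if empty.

Mira | 100 ; Farid | 93 ; Chen | 18 ; Mira | 25

Join each shipments row to its suppliers via supplier_id.
Group joined rows by suppliers.id; compute MIN(m.qty) per group.
  2: ids {1, 17, 25, 31, 42} → MIN(m.qty)=100
  8: ids {27} → MIN(m.qty)=93
  11: ids {9, 10, 13, 16, 21, 36} → MIN(m.qty)=18
  12: ids {6, 23} → MIN(m.qty)=25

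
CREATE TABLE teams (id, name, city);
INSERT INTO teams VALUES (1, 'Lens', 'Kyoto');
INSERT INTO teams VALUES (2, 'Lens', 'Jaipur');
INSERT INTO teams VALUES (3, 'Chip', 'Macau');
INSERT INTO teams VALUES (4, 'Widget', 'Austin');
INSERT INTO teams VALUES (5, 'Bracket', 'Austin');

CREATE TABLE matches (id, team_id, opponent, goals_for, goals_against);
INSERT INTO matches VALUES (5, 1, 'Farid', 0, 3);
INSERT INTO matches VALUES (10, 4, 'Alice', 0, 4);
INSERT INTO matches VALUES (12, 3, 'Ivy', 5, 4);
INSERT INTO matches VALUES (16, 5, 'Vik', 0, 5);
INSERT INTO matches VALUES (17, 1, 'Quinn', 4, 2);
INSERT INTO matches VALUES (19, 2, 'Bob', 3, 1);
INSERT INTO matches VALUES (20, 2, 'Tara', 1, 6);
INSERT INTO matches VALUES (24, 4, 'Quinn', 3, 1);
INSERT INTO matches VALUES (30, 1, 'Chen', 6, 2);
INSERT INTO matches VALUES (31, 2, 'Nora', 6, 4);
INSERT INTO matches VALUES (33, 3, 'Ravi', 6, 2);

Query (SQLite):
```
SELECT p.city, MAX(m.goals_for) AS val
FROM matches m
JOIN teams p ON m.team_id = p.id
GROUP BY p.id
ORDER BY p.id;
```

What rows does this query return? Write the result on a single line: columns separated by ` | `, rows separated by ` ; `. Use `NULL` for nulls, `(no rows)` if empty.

Kyoto | 6 ; Jaipur | 6 ; Macau | 6 ; Austin | 3 ; Austin | 0

Join each matches row to its teams via team_id.
Group joined rows by teams.id; compute MAX(m.goals_for) per group.
  1: ids {5, 17, 30} → MAX(m.goals_for)=6
  2: ids {19, 20, 31} → MAX(m.goals_for)=6
  3: ids {12, 33} → MAX(m.goals_for)=6
  4: ids {10, 24} → MAX(m.goals_for)=3
  5: ids {16} → MAX(m.goals_for)=0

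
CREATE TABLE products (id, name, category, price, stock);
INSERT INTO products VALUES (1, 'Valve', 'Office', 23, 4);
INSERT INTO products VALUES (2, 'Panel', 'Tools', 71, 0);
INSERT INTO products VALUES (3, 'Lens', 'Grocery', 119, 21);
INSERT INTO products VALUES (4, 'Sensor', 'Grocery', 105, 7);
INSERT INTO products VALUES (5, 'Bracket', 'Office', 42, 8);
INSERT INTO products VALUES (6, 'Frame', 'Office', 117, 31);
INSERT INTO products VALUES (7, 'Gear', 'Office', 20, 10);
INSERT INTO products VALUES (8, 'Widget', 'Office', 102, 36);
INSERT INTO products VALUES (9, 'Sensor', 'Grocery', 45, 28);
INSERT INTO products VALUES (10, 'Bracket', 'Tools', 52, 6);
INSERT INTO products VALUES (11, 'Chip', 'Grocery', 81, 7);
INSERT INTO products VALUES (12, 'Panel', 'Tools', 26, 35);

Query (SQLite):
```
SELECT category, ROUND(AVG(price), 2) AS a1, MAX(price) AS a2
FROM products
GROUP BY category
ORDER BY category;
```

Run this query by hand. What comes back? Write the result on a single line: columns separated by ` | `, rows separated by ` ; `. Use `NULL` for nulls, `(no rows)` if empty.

Grocery | 87.5 | 119 ; Office | 60.8 | 117 ; Tools | 49.67 | 71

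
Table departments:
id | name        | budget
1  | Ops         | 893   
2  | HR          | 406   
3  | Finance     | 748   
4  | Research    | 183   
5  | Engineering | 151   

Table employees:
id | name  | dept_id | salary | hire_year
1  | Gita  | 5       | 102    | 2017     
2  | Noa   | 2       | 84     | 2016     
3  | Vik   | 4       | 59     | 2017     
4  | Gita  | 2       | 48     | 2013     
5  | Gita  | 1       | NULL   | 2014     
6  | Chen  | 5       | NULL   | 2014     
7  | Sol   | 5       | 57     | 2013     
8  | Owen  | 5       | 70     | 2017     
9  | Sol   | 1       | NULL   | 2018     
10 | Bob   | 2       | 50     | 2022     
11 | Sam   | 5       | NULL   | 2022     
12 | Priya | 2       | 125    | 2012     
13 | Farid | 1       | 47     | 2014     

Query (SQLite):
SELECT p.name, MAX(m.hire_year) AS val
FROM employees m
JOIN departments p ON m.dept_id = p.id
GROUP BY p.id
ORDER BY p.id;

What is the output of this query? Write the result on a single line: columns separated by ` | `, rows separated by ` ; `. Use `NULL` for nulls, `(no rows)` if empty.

Join each employees row to its departments via dept_id.
Group joined rows by departments.id; compute MAX(m.hire_year) per group.
  1: ids {5, 9, 13} → MAX(m.hire_year)=2018
  2: ids {2, 4, 10, 12} → MAX(m.hire_year)=2022
  4: ids {3} → MAX(m.hire_year)=2017
  5: ids {1, 6, 7, 8, 11} → MAX(m.hire_year)=2022

Ops | 2018 ; HR | 2022 ; Research | 2017 ; Engineering | 2022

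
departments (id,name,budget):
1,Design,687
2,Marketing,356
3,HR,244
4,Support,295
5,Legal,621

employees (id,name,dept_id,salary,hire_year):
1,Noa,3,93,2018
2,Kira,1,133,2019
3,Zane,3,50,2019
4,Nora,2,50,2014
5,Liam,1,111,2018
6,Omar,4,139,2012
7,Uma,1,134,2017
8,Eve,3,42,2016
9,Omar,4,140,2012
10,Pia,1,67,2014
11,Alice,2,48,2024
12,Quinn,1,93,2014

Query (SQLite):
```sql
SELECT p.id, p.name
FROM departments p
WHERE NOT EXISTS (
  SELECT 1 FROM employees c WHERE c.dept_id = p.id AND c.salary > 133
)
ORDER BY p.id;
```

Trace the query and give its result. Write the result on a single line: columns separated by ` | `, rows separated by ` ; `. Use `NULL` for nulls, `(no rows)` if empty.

For each departments row, check whether any employees with matching dept_id has salary > 133.
Keep rows where that is false.

2 | Marketing ; 3 | HR ; 5 | Legal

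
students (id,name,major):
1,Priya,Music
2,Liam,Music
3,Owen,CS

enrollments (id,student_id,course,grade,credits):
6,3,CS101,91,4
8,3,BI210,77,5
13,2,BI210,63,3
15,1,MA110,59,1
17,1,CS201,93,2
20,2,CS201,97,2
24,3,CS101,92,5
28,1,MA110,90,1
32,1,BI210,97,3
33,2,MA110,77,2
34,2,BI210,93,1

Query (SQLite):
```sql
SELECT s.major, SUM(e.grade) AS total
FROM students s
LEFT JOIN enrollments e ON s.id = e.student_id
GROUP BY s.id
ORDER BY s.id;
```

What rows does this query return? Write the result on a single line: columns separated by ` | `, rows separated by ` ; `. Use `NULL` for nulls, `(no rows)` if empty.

LEFT JOIN keeps every students row; unmatched ones get NULL for enrollments columns.
Group by students.id and compute SUM(e.grade). SUM over an all-NULL group is NULL.
  1: ids {15, 17, 28, 32} → SUM(e.grade)=339
  2: ids {13, 20, 33, 34} → SUM(e.grade)=330
  3: ids {6, 8, 24} → SUM(e.grade)=260

Music | 339 ; Music | 330 ; CS | 260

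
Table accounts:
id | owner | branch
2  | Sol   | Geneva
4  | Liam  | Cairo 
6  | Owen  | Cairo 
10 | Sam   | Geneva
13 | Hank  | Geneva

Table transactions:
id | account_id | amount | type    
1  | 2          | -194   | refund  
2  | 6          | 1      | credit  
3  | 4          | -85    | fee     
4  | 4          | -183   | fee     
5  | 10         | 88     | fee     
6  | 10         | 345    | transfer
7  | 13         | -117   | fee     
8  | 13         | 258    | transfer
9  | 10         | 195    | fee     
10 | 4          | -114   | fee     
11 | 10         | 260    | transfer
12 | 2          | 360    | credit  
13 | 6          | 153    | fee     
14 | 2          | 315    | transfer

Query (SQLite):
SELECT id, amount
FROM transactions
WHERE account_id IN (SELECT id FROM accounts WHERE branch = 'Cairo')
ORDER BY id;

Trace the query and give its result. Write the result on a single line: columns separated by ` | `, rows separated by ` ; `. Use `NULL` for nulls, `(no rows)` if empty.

Inner query: accounts.id where branch = 'Cairo'.
Outer: keep transactions rows whose account_id is in that set.
Inner query → {4, 6}

2 | 1 ; 3 | -85 ; 4 | -183 ; 10 | -114 ; 13 | 153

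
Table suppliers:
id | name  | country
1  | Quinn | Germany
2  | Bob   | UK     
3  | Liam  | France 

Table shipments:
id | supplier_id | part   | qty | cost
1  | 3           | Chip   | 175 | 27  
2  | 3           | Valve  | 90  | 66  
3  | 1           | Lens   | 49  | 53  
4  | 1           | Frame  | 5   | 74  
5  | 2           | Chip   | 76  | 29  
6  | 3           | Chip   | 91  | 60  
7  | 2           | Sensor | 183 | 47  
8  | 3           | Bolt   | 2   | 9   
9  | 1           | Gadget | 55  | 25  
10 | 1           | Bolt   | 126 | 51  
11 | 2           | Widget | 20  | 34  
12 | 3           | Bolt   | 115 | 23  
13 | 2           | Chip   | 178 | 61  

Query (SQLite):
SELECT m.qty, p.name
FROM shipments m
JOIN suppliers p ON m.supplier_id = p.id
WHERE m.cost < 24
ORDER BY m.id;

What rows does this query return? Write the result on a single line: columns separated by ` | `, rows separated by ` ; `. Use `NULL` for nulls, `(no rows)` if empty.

2 | Liam ; 115 | Liam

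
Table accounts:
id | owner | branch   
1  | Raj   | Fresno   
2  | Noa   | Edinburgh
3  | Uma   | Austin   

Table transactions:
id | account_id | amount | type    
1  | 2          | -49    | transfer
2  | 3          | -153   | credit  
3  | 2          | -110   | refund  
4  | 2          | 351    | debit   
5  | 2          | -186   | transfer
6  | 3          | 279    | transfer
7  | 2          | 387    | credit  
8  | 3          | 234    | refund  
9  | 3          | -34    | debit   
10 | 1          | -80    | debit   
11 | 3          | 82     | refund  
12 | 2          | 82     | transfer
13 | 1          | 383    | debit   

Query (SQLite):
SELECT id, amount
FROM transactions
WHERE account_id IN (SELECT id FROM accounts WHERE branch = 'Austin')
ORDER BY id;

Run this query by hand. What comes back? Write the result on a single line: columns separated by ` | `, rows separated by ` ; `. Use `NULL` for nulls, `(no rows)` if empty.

2 | -153 ; 6 | 279 ; 8 | 234 ; 9 | -34 ; 11 | 82

Inner query: accounts.id where branch = 'Austin'.
Outer: keep transactions rows whose account_id is in that set.
Inner query → {3}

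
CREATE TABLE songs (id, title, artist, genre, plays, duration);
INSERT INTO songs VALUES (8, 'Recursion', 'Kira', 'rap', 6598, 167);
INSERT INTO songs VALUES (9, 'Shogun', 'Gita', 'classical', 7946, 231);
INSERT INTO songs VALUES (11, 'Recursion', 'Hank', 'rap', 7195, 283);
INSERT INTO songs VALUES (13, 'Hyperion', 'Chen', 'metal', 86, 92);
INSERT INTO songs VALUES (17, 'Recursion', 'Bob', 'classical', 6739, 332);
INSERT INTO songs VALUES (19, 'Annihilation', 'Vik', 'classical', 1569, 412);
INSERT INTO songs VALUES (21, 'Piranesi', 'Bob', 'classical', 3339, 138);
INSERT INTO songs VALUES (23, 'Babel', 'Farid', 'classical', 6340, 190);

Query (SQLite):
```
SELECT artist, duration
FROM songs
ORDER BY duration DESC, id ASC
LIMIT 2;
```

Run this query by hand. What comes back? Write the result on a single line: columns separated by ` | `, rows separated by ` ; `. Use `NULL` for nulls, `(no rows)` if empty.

Vik | 412 ; Bob | 332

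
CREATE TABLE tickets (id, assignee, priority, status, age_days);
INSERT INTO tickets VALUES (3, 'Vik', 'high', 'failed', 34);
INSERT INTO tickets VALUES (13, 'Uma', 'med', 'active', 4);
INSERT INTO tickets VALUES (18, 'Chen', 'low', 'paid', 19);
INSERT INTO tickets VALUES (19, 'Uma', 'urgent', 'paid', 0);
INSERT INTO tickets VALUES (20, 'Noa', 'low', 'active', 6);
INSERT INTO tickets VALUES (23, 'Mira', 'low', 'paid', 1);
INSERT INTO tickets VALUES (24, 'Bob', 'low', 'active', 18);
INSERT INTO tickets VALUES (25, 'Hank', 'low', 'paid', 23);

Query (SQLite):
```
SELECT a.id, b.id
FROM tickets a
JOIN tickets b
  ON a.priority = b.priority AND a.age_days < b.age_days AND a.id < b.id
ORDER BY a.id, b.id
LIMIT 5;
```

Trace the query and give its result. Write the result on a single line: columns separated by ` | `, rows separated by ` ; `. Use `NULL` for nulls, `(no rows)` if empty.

18 | 25 ; 20 | 24 ; 20 | 25 ; 23 | 24 ; 23 | 25

Pairs (a,b) with same priority, a.age_days < b.age_days, a.id < b.id.
priority groups: high:{3} low:{18,20,23,24,25} med:{13} urgent:{19}
Ordered by (a.id, b.id); first 5.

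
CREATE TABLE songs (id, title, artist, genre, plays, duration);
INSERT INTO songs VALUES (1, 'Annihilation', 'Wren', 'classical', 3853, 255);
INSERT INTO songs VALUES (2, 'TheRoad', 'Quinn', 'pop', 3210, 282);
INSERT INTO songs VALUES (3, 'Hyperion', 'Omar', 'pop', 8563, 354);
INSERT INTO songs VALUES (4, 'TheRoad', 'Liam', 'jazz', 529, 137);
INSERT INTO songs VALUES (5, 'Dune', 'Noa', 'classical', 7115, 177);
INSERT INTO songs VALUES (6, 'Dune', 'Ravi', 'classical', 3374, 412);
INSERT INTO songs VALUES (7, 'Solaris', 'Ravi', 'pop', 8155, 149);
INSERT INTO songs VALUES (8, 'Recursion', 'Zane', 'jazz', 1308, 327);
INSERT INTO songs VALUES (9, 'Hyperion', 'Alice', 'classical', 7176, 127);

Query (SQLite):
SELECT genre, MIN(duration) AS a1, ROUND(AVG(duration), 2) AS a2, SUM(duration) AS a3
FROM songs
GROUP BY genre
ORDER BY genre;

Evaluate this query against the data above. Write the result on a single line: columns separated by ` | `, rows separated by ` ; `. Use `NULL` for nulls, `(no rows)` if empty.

Group songs by genre.
Per group compute: MIN(duration), ROUND(AVG(duration), 2), SUM(duration).
  classical: ids {1, 5, 6, 9} → MIN(duration)=127, ROUND(AVG(duration), 2)=242.75, SUM(duration)=971
  jazz: ids {4, 8} → MIN(duration)=137, ROUND(AVG(duration), 2)=232, SUM(duration)=464
  pop: ids {2, 3, 7} → MIN(duration)=149, ROUND(AVG(duration), 2)=261.67, SUM(duration)=785

classical | 127 | 242.75 | 971 ; jazz | 137 | 232 | 464 ; pop | 149 | 261.67 | 785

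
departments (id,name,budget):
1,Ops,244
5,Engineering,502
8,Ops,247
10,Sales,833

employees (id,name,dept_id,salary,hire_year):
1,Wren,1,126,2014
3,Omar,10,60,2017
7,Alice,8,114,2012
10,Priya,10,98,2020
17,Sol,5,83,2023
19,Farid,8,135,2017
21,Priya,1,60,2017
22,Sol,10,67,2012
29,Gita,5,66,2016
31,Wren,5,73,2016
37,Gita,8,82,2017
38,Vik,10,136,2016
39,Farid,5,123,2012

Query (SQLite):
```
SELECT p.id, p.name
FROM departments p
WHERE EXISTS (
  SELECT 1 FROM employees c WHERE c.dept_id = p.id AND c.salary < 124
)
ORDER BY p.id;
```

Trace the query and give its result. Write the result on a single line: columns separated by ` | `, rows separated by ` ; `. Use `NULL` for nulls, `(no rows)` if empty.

1 | Ops ; 5 | Engineering ; 8 | Ops ; 10 | Sales

For each departments row, check whether any employees with matching dept_id has salary < 124.
Keep rows where that is true.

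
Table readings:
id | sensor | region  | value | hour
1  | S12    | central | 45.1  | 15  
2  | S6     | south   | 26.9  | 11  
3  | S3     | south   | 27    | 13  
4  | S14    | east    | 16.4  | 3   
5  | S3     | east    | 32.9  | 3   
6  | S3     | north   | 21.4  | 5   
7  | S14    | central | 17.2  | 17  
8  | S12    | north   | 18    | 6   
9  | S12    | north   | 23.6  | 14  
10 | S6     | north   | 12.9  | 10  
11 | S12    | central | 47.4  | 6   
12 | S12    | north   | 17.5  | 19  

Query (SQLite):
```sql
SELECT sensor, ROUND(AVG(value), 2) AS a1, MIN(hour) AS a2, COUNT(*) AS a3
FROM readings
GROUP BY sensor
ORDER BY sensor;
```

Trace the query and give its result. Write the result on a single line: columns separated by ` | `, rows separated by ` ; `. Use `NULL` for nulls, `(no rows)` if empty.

S12 | 30.32 | 6 | 5 ; S14 | 16.8 | 3 | 2 ; S3 | 27.1 | 3 | 3 ; S6 | 19.9 | 10 | 2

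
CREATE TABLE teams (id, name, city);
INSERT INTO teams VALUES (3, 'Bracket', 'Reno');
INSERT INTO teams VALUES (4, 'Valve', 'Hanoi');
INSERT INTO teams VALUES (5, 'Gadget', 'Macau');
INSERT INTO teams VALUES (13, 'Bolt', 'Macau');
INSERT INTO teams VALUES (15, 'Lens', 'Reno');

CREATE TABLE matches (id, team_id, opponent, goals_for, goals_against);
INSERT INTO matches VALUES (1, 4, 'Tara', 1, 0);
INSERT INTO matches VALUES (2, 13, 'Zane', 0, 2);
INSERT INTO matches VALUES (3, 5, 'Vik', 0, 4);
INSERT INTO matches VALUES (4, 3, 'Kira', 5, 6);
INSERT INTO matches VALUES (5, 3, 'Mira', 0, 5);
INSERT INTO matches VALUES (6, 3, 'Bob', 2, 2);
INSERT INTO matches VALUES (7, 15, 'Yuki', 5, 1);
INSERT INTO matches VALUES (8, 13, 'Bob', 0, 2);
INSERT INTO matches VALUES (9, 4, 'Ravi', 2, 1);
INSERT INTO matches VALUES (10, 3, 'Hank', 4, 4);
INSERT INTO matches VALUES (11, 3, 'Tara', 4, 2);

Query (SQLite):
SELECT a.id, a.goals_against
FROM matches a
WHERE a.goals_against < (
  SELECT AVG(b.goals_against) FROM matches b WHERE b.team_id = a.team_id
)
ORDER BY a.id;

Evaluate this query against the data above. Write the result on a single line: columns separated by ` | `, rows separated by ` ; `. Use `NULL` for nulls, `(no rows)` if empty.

For each matches row a, compute AVG(goals_against) over rows sharing a.team_id.
Keep row a if a.goals_against < that per-group AVG.
  team_id=3: AVG(goals_against) = 3.8
  team_id=4: AVG(goals_against) = 0.5
  team_id=5: AVG(goals_against) = 4.0
  team_id=13: AVG(goals_against) = 2.0
  team_id=15: AVG(goals_against) = 1.0

1 | 0 ; 6 | 2 ; 11 | 2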